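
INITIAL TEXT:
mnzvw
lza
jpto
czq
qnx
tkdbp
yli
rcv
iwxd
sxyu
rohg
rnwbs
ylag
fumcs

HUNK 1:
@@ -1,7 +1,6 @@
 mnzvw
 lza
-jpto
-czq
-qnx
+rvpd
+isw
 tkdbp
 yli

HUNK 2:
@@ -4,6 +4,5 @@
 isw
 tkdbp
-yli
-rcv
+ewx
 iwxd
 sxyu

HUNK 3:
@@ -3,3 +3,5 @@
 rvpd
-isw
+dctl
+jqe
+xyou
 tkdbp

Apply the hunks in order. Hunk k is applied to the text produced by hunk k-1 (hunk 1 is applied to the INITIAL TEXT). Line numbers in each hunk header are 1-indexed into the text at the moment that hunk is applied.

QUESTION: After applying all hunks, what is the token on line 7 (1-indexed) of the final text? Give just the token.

Answer: tkdbp

Derivation:
Hunk 1: at line 1 remove [jpto,czq,qnx] add [rvpd,isw] -> 13 lines: mnzvw lza rvpd isw tkdbp yli rcv iwxd sxyu rohg rnwbs ylag fumcs
Hunk 2: at line 4 remove [yli,rcv] add [ewx] -> 12 lines: mnzvw lza rvpd isw tkdbp ewx iwxd sxyu rohg rnwbs ylag fumcs
Hunk 3: at line 3 remove [isw] add [dctl,jqe,xyou] -> 14 lines: mnzvw lza rvpd dctl jqe xyou tkdbp ewx iwxd sxyu rohg rnwbs ylag fumcs
Final line 7: tkdbp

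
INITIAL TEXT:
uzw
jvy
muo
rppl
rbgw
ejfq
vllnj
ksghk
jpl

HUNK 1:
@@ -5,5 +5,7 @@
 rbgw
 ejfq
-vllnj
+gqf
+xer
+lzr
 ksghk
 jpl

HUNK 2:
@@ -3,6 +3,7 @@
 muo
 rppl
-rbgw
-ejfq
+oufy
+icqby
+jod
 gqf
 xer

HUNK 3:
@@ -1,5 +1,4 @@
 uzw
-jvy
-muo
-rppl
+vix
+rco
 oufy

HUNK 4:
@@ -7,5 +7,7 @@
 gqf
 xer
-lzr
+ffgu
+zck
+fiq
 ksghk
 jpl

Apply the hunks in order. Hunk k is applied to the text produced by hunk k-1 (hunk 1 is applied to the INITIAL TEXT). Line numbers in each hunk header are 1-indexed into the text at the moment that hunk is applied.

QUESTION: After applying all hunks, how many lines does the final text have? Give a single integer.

Hunk 1: at line 5 remove [vllnj] add [gqf,xer,lzr] -> 11 lines: uzw jvy muo rppl rbgw ejfq gqf xer lzr ksghk jpl
Hunk 2: at line 3 remove [rbgw,ejfq] add [oufy,icqby,jod] -> 12 lines: uzw jvy muo rppl oufy icqby jod gqf xer lzr ksghk jpl
Hunk 3: at line 1 remove [jvy,muo,rppl] add [vix,rco] -> 11 lines: uzw vix rco oufy icqby jod gqf xer lzr ksghk jpl
Hunk 4: at line 7 remove [lzr] add [ffgu,zck,fiq] -> 13 lines: uzw vix rco oufy icqby jod gqf xer ffgu zck fiq ksghk jpl
Final line count: 13

Answer: 13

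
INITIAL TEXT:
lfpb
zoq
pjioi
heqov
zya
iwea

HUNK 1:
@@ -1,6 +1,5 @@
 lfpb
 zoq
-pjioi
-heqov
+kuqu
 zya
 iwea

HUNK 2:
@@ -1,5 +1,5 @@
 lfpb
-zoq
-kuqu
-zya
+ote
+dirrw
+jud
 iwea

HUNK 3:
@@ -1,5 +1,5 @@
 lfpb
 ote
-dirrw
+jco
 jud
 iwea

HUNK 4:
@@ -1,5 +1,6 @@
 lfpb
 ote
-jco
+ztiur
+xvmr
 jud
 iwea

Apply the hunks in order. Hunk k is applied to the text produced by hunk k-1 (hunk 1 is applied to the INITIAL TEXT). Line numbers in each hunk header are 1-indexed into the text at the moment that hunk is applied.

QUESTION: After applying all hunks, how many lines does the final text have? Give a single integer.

Hunk 1: at line 1 remove [pjioi,heqov] add [kuqu] -> 5 lines: lfpb zoq kuqu zya iwea
Hunk 2: at line 1 remove [zoq,kuqu,zya] add [ote,dirrw,jud] -> 5 lines: lfpb ote dirrw jud iwea
Hunk 3: at line 1 remove [dirrw] add [jco] -> 5 lines: lfpb ote jco jud iwea
Hunk 4: at line 1 remove [jco] add [ztiur,xvmr] -> 6 lines: lfpb ote ztiur xvmr jud iwea
Final line count: 6

Answer: 6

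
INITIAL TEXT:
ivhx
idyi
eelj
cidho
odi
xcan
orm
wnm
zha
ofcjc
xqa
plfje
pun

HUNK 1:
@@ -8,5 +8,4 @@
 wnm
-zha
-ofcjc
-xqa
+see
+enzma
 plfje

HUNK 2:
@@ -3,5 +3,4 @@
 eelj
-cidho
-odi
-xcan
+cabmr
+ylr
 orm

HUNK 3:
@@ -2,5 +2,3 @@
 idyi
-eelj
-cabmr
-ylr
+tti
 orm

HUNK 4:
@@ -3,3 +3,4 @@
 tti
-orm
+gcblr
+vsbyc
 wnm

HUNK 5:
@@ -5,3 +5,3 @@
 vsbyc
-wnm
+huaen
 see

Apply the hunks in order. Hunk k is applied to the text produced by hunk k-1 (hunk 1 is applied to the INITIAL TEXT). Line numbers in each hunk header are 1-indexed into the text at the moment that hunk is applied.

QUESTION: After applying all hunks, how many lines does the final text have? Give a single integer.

Hunk 1: at line 8 remove [zha,ofcjc,xqa] add [see,enzma] -> 12 lines: ivhx idyi eelj cidho odi xcan orm wnm see enzma plfje pun
Hunk 2: at line 3 remove [cidho,odi,xcan] add [cabmr,ylr] -> 11 lines: ivhx idyi eelj cabmr ylr orm wnm see enzma plfje pun
Hunk 3: at line 2 remove [eelj,cabmr,ylr] add [tti] -> 9 lines: ivhx idyi tti orm wnm see enzma plfje pun
Hunk 4: at line 3 remove [orm] add [gcblr,vsbyc] -> 10 lines: ivhx idyi tti gcblr vsbyc wnm see enzma plfje pun
Hunk 5: at line 5 remove [wnm] add [huaen] -> 10 lines: ivhx idyi tti gcblr vsbyc huaen see enzma plfje pun
Final line count: 10

Answer: 10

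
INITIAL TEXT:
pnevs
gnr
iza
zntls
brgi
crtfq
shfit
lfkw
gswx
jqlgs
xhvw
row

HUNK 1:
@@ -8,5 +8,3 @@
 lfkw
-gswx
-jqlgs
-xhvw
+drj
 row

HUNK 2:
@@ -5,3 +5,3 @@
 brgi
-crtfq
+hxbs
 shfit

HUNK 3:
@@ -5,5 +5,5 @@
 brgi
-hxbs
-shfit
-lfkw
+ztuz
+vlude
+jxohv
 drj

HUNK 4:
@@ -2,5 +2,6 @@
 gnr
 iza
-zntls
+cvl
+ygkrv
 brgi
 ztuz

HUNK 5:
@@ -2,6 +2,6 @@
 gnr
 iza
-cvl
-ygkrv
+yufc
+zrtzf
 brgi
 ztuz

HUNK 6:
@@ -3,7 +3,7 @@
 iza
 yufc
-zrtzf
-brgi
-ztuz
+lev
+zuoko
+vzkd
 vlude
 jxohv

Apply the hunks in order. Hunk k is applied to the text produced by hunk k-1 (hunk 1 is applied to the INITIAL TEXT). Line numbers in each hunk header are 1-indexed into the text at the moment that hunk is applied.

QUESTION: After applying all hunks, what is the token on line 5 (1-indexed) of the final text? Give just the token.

Answer: lev

Derivation:
Hunk 1: at line 8 remove [gswx,jqlgs,xhvw] add [drj] -> 10 lines: pnevs gnr iza zntls brgi crtfq shfit lfkw drj row
Hunk 2: at line 5 remove [crtfq] add [hxbs] -> 10 lines: pnevs gnr iza zntls brgi hxbs shfit lfkw drj row
Hunk 3: at line 5 remove [hxbs,shfit,lfkw] add [ztuz,vlude,jxohv] -> 10 lines: pnevs gnr iza zntls brgi ztuz vlude jxohv drj row
Hunk 4: at line 2 remove [zntls] add [cvl,ygkrv] -> 11 lines: pnevs gnr iza cvl ygkrv brgi ztuz vlude jxohv drj row
Hunk 5: at line 2 remove [cvl,ygkrv] add [yufc,zrtzf] -> 11 lines: pnevs gnr iza yufc zrtzf brgi ztuz vlude jxohv drj row
Hunk 6: at line 3 remove [zrtzf,brgi,ztuz] add [lev,zuoko,vzkd] -> 11 lines: pnevs gnr iza yufc lev zuoko vzkd vlude jxohv drj row
Final line 5: lev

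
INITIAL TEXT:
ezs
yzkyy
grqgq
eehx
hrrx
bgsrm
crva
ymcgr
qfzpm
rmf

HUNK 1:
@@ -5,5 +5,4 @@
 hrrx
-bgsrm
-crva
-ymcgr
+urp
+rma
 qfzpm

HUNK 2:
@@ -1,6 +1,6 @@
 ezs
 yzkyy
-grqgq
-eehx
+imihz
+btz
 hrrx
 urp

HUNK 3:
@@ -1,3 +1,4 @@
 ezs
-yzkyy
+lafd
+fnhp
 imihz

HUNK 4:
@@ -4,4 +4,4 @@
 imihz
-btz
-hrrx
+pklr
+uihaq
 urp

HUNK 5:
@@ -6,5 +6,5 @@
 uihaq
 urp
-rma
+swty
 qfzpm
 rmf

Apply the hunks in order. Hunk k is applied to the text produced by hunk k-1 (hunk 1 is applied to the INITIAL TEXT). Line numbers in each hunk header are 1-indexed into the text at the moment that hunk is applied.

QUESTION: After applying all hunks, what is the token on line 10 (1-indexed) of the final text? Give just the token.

Hunk 1: at line 5 remove [bgsrm,crva,ymcgr] add [urp,rma] -> 9 lines: ezs yzkyy grqgq eehx hrrx urp rma qfzpm rmf
Hunk 2: at line 1 remove [grqgq,eehx] add [imihz,btz] -> 9 lines: ezs yzkyy imihz btz hrrx urp rma qfzpm rmf
Hunk 3: at line 1 remove [yzkyy] add [lafd,fnhp] -> 10 lines: ezs lafd fnhp imihz btz hrrx urp rma qfzpm rmf
Hunk 4: at line 4 remove [btz,hrrx] add [pklr,uihaq] -> 10 lines: ezs lafd fnhp imihz pklr uihaq urp rma qfzpm rmf
Hunk 5: at line 6 remove [rma] add [swty] -> 10 lines: ezs lafd fnhp imihz pklr uihaq urp swty qfzpm rmf
Final line 10: rmf

Answer: rmf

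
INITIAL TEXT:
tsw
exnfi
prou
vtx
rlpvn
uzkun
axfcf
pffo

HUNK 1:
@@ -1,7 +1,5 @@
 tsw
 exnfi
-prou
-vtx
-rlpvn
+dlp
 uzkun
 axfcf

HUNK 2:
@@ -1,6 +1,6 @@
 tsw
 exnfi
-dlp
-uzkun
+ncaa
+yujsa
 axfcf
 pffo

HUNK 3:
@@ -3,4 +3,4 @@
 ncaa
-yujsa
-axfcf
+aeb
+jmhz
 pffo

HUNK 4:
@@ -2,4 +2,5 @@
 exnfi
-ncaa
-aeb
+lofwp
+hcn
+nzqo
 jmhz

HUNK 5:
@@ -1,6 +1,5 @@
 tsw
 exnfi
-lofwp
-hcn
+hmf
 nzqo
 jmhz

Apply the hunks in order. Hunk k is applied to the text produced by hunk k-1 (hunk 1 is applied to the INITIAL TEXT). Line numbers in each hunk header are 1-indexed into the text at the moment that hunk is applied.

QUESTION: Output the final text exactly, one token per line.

Answer: tsw
exnfi
hmf
nzqo
jmhz
pffo

Derivation:
Hunk 1: at line 1 remove [prou,vtx,rlpvn] add [dlp] -> 6 lines: tsw exnfi dlp uzkun axfcf pffo
Hunk 2: at line 1 remove [dlp,uzkun] add [ncaa,yujsa] -> 6 lines: tsw exnfi ncaa yujsa axfcf pffo
Hunk 3: at line 3 remove [yujsa,axfcf] add [aeb,jmhz] -> 6 lines: tsw exnfi ncaa aeb jmhz pffo
Hunk 4: at line 2 remove [ncaa,aeb] add [lofwp,hcn,nzqo] -> 7 lines: tsw exnfi lofwp hcn nzqo jmhz pffo
Hunk 5: at line 1 remove [lofwp,hcn] add [hmf] -> 6 lines: tsw exnfi hmf nzqo jmhz pffo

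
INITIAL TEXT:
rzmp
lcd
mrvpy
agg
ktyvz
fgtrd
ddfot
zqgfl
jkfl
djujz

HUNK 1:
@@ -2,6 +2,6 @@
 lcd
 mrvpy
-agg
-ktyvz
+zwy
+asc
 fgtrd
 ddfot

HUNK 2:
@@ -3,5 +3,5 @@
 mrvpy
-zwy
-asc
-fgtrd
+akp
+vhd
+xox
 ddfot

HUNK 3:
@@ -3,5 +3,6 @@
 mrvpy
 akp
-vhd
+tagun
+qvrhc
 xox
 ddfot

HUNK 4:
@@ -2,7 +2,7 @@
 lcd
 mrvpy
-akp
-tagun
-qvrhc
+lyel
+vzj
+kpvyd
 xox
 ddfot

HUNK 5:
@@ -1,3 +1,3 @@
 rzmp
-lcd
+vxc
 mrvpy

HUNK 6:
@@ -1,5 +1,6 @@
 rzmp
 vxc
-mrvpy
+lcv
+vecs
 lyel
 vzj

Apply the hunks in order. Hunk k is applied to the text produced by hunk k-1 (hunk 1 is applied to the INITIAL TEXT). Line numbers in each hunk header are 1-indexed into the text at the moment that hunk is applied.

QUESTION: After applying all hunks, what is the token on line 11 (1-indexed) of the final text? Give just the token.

Hunk 1: at line 2 remove [agg,ktyvz] add [zwy,asc] -> 10 lines: rzmp lcd mrvpy zwy asc fgtrd ddfot zqgfl jkfl djujz
Hunk 2: at line 3 remove [zwy,asc,fgtrd] add [akp,vhd,xox] -> 10 lines: rzmp lcd mrvpy akp vhd xox ddfot zqgfl jkfl djujz
Hunk 3: at line 3 remove [vhd] add [tagun,qvrhc] -> 11 lines: rzmp lcd mrvpy akp tagun qvrhc xox ddfot zqgfl jkfl djujz
Hunk 4: at line 2 remove [akp,tagun,qvrhc] add [lyel,vzj,kpvyd] -> 11 lines: rzmp lcd mrvpy lyel vzj kpvyd xox ddfot zqgfl jkfl djujz
Hunk 5: at line 1 remove [lcd] add [vxc] -> 11 lines: rzmp vxc mrvpy lyel vzj kpvyd xox ddfot zqgfl jkfl djujz
Hunk 6: at line 1 remove [mrvpy] add [lcv,vecs] -> 12 lines: rzmp vxc lcv vecs lyel vzj kpvyd xox ddfot zqgfl jkfl djujz
Final line 11: jkfl

Answer: jkfl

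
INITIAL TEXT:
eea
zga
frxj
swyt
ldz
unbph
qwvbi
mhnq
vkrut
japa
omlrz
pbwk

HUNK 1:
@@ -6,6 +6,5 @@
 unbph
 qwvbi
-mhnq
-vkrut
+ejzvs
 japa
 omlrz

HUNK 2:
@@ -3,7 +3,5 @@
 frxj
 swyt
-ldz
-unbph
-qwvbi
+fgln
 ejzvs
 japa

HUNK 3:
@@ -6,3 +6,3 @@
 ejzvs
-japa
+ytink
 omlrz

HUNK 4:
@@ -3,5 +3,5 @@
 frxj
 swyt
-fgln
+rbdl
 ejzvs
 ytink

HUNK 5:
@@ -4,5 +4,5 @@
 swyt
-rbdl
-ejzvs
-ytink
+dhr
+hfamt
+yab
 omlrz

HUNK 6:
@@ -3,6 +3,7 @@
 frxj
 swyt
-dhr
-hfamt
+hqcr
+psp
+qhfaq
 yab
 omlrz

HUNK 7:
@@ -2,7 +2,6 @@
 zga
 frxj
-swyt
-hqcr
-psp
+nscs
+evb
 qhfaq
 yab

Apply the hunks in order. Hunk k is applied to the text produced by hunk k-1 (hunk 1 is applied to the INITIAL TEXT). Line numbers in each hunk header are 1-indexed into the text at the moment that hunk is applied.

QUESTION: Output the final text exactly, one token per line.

Answer: eea
zga
frxj
nscs
evb
qhfaq
yab
omlrz
pbwk

Derivation:
Hunk 1: at line 6 remove [mhnq,vkrut] add [ejzvs] -> 11 lines: eea zga frxj swyt ldz unbph qwvbi ejzvs japa omlrz pbwk
Hunk 2: at line 3 remove [ldz,unbph,qwvbi] add [fgln] -> 9 lines: eea zga frxj swyt fgln ejzvs japa omlrz pbwk
Hunk 3: at line 6 remove [japa] add [ytink] -> 9 lines: eea zga frxj swyt fgln ejzvs ytink omlrz pbwk
Hunk 4: at line 3 remove [fgln] add [rbdl] -> 9 lines: eea zga frxj swyt rbdl ejzvs ytink omlrz pbwk
Hunk 5: at line 4 remove [rbdl,ejzvs,ytink] add [dhr,hfamt,yab] -> 9 lines: eea zga frxj swyt dhr hfamt yab omlrz pbwk
Hunk 6: at line 3 remove [dhr,hfamt] add [hqcr,psp,qhfaq] -> 10 lines: eea zga frxj swyt hqcr psp qhfaq yab omlrz pbwk
Hunk 7: at line 2 remove [swyt,hqcr,psp] add [nscs,evb] -> 9 lines: eea zga frxj nscs evb qhfaq yab omlrz pbwk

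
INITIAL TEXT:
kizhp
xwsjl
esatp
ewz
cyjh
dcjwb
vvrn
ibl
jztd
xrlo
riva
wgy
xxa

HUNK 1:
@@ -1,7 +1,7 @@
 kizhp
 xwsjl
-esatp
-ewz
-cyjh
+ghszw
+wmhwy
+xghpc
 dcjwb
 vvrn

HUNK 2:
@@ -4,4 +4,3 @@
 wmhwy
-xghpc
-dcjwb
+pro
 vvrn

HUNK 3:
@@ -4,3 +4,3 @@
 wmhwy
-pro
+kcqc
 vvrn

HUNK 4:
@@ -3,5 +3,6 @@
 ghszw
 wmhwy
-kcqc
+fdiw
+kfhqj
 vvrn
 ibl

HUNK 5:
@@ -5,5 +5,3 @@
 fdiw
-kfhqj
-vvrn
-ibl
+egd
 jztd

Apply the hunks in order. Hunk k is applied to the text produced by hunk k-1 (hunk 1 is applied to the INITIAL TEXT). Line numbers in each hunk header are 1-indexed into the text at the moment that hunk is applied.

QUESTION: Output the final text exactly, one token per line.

Hunk 1: at line 1 remove [esatp,ewz,cyjh] add [ghszw,wmhwy,xghpc] -> 13 lines: kizhp xwsjl ghszw wmhwy xghpc dcjwb vvrn ibl jztd xrlo riva wgy xxa
Hunk 2: at line 4 remove [xghpc,dcjwb] add [pro] -> 12 lines: kizhp xwsjl ghszw wmhwy pro vvrn ibl jztd xrlo riva wgy xxa
Hunk 3: at line 4 remove [pro] add [kcqc] -> 12 lines: kizhp xwsjl ghszw wmhwy kcqc vvrn ibl jztd xrlo riva wgy xxa
Hunk 4: at line 3 remove [kcqc] add [fdiw,kfhqj] -> 13 lines: kizhp xwsjl ghszw wmhwy fdiw kfhqj vvrn ibl jztd xrlo riva wgy xxa
Hunk 5: at line 5 remove [kfhqj,vvrn,ibl] add [egd] -> 11 lines: kizhp xwsjl ghszw wmhwy fdiw egd jztd xrlo riva wgy xxa

Answer: kizhp
xwsjl
ghszw
wmhwy
fdiw
egd
jztd
xrlo
riva
wgy
xxa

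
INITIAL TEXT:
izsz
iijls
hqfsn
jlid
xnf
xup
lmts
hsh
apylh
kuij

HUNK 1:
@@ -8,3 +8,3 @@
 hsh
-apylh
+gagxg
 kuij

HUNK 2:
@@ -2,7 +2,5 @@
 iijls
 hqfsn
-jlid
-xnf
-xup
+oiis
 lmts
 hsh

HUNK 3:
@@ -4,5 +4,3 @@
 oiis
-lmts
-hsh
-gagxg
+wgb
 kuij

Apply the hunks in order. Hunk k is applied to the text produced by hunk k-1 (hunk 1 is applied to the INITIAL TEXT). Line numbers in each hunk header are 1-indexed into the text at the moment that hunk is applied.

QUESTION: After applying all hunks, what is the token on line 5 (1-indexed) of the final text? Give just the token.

Hunk 1: at line 8 remove [apylh] add [gagxg] -> 10 lines: izsz iijls hqfsn jlid xnf xup lmts hsh gagxg kuij
Hunk 2: at line 2 remove [jlid,xnf,xup] add [oiis] -> 8 lines: izsz iijls hqfsn oiis lmts hsh gagxg kuij
Hunk 3: at line 4 remove [lmts,hsh,gagxg] add [wgb] -> 6 lines: izsz iijls hqfsn oiis wgb kuij
Final line 5: wgb

Answer: wgb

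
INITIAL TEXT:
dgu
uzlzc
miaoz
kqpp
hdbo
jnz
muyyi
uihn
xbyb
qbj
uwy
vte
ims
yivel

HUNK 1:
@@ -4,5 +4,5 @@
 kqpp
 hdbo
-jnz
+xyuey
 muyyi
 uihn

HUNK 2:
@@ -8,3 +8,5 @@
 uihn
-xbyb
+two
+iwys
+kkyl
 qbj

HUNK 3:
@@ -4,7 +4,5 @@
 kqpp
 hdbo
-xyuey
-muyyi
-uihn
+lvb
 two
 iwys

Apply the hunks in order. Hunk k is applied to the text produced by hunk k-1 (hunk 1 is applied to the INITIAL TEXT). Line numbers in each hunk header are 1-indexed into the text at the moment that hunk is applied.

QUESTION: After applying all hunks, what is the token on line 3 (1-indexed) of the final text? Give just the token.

Hunk 1: at line 4 remove [jnz] add [xyuey] -> 14 lines: dgu uzlzc miaoz kqpp hdbo xyuey muyyi uihn xbyb qbj uwy vte ims yivel
Hunk 2: at line 8 remove [xbyb] add [two,iwys,kkyl] -> 16 lines: dgu uzlzc miaoz kqpp hdbo xyuey muyyi uihn two iwys kkyl qbj uwy vte ims yivel
Hunk 3: at line 4 remove [xyuey,muyyi,uihn] add [lvb] -> 14 lines: dgu uzlzc miaoz kqpp hdbo lvb two iwys kkyl qbj uwy vte ims yivel
Final line 3: miaoz

Answer: miaoz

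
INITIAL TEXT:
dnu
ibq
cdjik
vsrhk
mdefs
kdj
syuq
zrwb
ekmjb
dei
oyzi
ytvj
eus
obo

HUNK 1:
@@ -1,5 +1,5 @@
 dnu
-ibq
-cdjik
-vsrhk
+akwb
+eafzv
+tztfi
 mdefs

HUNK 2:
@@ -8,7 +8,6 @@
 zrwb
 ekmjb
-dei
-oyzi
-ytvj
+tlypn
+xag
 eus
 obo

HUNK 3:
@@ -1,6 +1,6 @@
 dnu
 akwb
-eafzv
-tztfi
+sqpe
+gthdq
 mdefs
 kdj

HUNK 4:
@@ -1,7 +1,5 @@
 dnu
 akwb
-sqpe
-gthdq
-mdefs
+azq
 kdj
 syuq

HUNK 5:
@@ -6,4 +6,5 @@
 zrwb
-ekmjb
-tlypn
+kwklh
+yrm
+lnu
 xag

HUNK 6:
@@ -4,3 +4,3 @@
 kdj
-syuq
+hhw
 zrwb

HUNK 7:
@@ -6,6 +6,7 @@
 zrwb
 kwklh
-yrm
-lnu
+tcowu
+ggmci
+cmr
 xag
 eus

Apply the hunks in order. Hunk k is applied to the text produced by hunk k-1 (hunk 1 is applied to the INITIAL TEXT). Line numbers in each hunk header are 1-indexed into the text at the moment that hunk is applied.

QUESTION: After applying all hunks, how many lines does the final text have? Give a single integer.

Hunk 1: at line 1 remove [ibq,cdjik,vsrhk] add [akwb,eafzv,tztfi] -> 14 lines: dnu akwb eafzv tztfi mdefs kdj syuq zrwb ekmjb dei oyzi ytvj eus obo
Hunk 2: at line 8 remove [dei,oyzi,ytvj] add [tlypn,xag] -> 13 lines: dnu akwb eafzv tztfi mdefs kdj syuq zrwb ekmjb tlypn xag eus obo
Hunk 3: at line 1 remove [eafzv,tztfi] add [sqpe,gthdq] -> 13 lines: dnu akwb sqpe gthdq mdefs kdj syuq zrwb ekmjb tlypn xag eus obo
Hunk 4: at line 1 remove [sqpe,gthdq,mdefs] add [azq] -> 11 lines: dnu akwb azq kdj syuq zrwb ekmjb tlypn xag eus obo
Hunk 5: at line 6 remove [ekmjb,tlypn] add [kwklh,yrm,lnu] -> 12 lines: dnu akwb azq kdj syuq zrwb kwklh yrm lnu xag eus obo
Hunk 6: at line 4 remove [syuq] add [hhw] -> 12 lines: dnu akwb azq kdj hhw zrwb kwklh yrm lnu xag eus obo
Hunk 7: at line 6 remove [yrm,lnu] add [tcowu,ggmci,cmr] -> 13 lines: dnu akwb azq kdj hhw zrwb kwklh tcowu ggmci cmr xag eus obo
Final line count: 13

Answer: 13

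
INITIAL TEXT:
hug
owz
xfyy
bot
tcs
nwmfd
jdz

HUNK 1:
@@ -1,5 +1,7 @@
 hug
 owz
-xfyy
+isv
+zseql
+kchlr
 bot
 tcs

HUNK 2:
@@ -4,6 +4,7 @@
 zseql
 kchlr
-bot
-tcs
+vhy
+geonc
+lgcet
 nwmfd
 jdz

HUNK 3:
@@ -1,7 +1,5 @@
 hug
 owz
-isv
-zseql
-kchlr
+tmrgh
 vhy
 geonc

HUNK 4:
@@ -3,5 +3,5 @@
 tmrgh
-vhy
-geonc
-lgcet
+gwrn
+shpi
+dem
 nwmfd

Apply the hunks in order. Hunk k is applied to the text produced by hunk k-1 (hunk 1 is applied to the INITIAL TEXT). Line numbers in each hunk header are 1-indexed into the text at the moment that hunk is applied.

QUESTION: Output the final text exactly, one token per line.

Hunk 1: at line 1 remove [xfyy] add [isv,zseql,kchlr] -> 9 lines: hug owz isv zseql kchlr bot tcs nwmfd jdz
Hunk 2: at line 4 remove [bot,tcs] add [vhy,geonc,lgcet] -> 10 lines: hug owz isv zseql kchlr vhy geonc lgcet nwmfd jdz
Hunk 3: at line 1 remove [isv,zseql,kchlr] add [tmrgh] -> 8 lines: hug owz tmrgh vhy geonc lgcet nwmfd jdz
Hunk 4: at line 3 remove [vhy,geonc,lgcet] add [gwrn,shpi,dem] -> 8 lines: hug owz tmrgh gwrn shpi dem nwmfd jdz

Answer: hug
owz
tmrgh
gwrn
shpi
dem
nwmfd
jdz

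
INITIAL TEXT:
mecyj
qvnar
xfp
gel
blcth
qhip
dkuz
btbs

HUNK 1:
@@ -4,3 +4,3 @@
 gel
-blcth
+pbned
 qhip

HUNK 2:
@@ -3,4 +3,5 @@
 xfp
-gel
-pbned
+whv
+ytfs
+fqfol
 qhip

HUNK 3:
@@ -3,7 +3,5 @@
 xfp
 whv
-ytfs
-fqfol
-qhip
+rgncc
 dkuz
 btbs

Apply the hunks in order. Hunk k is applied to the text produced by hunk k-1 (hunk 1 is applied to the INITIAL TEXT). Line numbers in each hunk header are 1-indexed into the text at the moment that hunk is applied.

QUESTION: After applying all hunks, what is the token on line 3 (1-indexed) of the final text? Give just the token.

Answer: xfp

Derivation:
Hunk 1: at line 4 remove [blcth] add [pbned] -> 8 lines: mecyj qvnar xfp gel pbned qhip dkuz btbs
Hunk 2: at line 3 remove [gel,pbned] add [whv,ytfs,fqfol] -> 9 lines: mecyj qvnar xfp whv ytfs fqfol qhip dkuz btbs
Hunk 3: at line 3 remove [ytfs,fqfol,qhip] add [rgncc] -> 7 lines: mecyj qvnar xfp whv rgncc dkuz btbs
Final line 3: xfp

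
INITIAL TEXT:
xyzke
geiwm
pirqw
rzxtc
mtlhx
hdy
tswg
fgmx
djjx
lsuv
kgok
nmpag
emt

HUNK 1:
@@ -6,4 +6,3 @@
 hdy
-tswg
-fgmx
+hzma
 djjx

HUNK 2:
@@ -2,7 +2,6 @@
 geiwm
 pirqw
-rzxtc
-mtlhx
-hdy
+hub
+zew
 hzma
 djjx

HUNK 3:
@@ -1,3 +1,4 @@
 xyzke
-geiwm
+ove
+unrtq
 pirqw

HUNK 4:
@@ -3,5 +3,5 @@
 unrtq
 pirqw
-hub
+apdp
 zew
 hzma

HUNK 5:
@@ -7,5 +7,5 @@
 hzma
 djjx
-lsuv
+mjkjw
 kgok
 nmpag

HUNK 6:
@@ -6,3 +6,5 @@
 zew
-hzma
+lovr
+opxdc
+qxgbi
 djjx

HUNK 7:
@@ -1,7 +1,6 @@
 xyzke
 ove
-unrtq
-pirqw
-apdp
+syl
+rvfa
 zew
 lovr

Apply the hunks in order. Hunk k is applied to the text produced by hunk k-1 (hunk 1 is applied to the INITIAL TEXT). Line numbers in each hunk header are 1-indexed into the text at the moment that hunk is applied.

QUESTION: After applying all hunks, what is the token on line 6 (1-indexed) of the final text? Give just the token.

Hunk 1: at line 6 remove [tswg,fgmx] add [hzma] -> 12 lines: xyzke geiwm pirqw rzxtc mtlhx hdy hzma djjx lsuv kgok nmpag emt
Hunk 2: at line 2 remove [rzxtc,mtlhx,hdy] add [hub,zew] -> 11 lines: xyzke geiwm pirqw hub zew hzma djjx lsuv kgok nmpag emt
Hunk 3: at line 1 remove [geiwm] add [ove,unrtq] -> 12 lines: xyzke ove unrtq pirqw hub zew hzma djjx lsuv kgok nmpag emt
Hunk 4: at line 3 remove [hub] add [apdp] -> 12 lines: xyzke ove unrtq pirqw apdp zew hzma djjx lsuv kgok nmpag emt
Hunk 5: at line 7 remove [lsuv] add [mjkjw] -> 12 lines: xyzke ove unrtq pirqw apdp zew hzma djjx mjkjw kgok nmpag emt
Hunk 6: at line 6 remove [hzma] add [lovr,opxdc,qxgbi] -> 14 lines: xyzke ove unrtq pirqw apdp zew lovr opxdc qxgbi djjx mjkjw kgok nmpag emt
Hunk 7: at line 1 remove [unrtq,pirqw,apdp] add [syl,rvfa] -> 13 lines: xyzke ove syl rvfa zew lovr opxdc qxgbi djjx mjkjw kgok nmpag emt
Final line 6: lovr

Answer: lovr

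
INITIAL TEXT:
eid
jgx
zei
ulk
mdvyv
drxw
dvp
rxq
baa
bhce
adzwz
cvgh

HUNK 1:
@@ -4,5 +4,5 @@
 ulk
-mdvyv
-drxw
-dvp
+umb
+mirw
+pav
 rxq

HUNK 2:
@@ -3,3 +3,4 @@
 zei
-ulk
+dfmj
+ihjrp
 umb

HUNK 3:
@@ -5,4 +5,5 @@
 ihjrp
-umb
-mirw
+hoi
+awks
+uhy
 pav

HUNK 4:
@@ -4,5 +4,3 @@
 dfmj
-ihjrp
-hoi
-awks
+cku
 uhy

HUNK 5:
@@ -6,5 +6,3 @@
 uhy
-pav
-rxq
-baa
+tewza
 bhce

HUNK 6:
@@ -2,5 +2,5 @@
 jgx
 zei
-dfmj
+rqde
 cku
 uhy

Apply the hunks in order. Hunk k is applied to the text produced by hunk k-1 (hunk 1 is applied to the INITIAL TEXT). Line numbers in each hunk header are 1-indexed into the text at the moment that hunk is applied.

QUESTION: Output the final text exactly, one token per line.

Answer: eid
jgx
zei
rqde
cku
uhy
tewza
bhce
adzwz
cvgh

Derivation:
Hunk 1: at line 4 remove [mdvyv,drxw,dvp] add [umb,mirw,pav] -> 12 lines: eid jgx zei ulk umb mirw pav rxq baa bhce adzwz cvgh
Hunk 2: at line 3 remove [ulk] add [dfmj,ihjrp] -> 13 lines: eid jgx zei dfmj ihjrp umb mirw pav rxq baa bhce adzwz cvgh
Hunk 3: at line 5 remove [umb,mirw] add [hoi,awks,uhy] -> 14 lines: eid jgx zei dfmj ihjrp hoi awks uhy pav rxq baa bhce adzwz cvgh
Hunk 4: at line 4 remove [ihjrp,hoi,awks] add [cku] -> 12 lines: eid jgx zei dfmj cku uhy pav rxq baa bhce adzwz cvgh
Hunk 5: at line 6 remove [pav,rxq,baa] add [tewza] -> 10 lines: eid jgx zei dfmj cku uhy tewza bhce adzwz cvgh
Hunk 6: at line 2 remove [dfmj] add [rqde] -> 10 lines: eid jgx zei rqde cku uhy tewza bhce adzwz cvgh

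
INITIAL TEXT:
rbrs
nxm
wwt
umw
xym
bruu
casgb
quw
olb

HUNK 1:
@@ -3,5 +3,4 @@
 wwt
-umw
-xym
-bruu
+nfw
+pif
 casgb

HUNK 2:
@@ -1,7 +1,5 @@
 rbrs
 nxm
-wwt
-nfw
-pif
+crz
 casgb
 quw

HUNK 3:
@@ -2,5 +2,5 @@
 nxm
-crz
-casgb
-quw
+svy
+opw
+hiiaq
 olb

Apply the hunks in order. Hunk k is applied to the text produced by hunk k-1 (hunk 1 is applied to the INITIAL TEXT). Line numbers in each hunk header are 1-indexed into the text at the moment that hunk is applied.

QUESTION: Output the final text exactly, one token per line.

Hunk 1: at line 3 remove [umw,xym,bruu] add [nfw,pif] -> 8 lines: rbrs nxm wwt nfw pif casgb quw olb
Hunk 2: at line 1 remove [wwt,nfw,pif] add [crz] -> 6 lines: rbrs nxm crz casgb quw olb
Hunk 3: at line 2 remove [crz,casgb,quw] add [svy,opw,hiiaq] -> 6 lines: rbrs nxm svy opw hiiaq olb

Answer: rbrs
nxm
svy
opw
hiiaq
olb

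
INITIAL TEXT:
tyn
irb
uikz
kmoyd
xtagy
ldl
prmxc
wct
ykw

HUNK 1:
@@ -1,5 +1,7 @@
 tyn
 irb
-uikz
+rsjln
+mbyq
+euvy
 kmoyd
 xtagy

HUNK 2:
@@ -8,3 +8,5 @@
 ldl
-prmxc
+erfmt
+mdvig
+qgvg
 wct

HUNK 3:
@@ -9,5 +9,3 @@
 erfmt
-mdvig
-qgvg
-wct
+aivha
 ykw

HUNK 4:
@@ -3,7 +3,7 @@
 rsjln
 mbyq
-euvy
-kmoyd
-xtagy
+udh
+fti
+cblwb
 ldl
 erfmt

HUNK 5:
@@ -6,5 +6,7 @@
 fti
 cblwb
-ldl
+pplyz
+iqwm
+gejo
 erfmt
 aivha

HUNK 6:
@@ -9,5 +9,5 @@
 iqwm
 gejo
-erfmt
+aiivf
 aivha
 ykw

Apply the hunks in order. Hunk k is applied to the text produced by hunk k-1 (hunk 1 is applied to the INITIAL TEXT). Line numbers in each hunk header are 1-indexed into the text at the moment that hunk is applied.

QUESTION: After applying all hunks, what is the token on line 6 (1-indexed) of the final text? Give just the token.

Answer: fti

Derivation:
Hunk 1: at line 1 remove [uikz] add [rsjln,mbyq,euvy] -> 11 lines: tyn irb rsjln mbyq euvy kmoyd xtagy ldl prmxc wct ykw
Hunk 2: at line 8 remove [prmxc] add [erfmt,mdvig,qgvg] -> 13 lines: tyn irb rsjln mbyq euvy kmoyd xtagy ldl erfmt mdvig qgvg wct ykw
Hunk 3: at line 9 remove [mdvig,qgvg,wct] add [aivha] -> 11 lines: tyn irb rsjln mbyq euvy kmoyd xtagy ldl erfmt aivha ykw
Hunk 4: at line 3 remove [euvy,kmoyd,xtagy] add [udh,fti,cblwb] -> 11 lines: tyn irb rsjln mbyq udh fti cblwb ldl erfmt aivha ykw
Hunk 5: at line 6 remove [ldl] add [pplyz,iqwm,gejo] -> 13 lines: tyn irb rsjln mbyq udh fti cblwb pplyz iqwm gejo erfmt aivha ykw
Hunk 6: at line 9 remove [erfmt] add [aiivf] -> 13 lines: tyn irb rsjln mbyq udh fti cblwb pplyz iqwm gejo aiivf aivha ykw
Final line 6: fti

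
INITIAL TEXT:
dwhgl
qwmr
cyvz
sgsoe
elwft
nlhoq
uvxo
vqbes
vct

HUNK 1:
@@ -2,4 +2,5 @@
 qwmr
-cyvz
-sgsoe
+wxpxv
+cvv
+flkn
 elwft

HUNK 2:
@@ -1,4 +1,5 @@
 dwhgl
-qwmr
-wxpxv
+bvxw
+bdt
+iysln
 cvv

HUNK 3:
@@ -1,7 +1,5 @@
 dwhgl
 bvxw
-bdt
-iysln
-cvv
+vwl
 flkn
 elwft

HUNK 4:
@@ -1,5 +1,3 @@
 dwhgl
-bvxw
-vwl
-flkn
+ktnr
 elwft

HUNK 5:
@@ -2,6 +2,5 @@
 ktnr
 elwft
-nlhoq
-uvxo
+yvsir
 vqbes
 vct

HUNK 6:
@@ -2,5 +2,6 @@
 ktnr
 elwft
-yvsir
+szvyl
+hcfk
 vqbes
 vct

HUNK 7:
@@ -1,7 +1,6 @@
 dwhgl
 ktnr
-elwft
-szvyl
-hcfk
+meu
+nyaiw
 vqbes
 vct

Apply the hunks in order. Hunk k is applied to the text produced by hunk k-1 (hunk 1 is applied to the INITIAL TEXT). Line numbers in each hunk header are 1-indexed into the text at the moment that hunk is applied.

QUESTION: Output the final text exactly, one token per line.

Hunk 1: at line 2 remove [cyvz,sgsoe] add [wxpxv,cvv,flkn] -> 10 lines: dwhgl qwmr wxpxv cvv flkn elwft nlhoq uvxo vqbes vct
Hunk 2: at line 1 remove [qwmr,wxpxv] add [bvxw,bdt,iysln] -> 11 lines: dwhgl bvxw bdt iysln cvv flkn elwft nlhoq uvxo vqbes vct
Hunk 3: at line 1 remove [bdt,iysln,cvv] add [vwl] -> 9 lines: dwhgl bvxw vwl flkn elwft nlhoq uvxo vqbes vct
Hunk 4: at line 1 remove [bvxw,vwl,flkn] add [ktnr] -> 7 lines: dwhgl ktnr elwft nlhoq uvxo vqbes vct
Hunk 5: at line 2 remove [nlhoq,uvxo] add [yvsir] -> 6 lines: dwhgl ktnr elwft yvsir vqbes vct
Hunk 6: at line 2 remove [yvsir] add [szvyl,hcfk] -> 7 lines: dwhgl ktnr elwft szvyl hcfk vqbes vct
Hunk 7: at line 1 remove [elwft,szvyl,hcfk] add [meu,nyaiw] -> 6 lines: dwhgl ktnr meu nyaiw vqbes vct

Answer: dwhgl
ktnr
meu
nyaiw
vqbes
vct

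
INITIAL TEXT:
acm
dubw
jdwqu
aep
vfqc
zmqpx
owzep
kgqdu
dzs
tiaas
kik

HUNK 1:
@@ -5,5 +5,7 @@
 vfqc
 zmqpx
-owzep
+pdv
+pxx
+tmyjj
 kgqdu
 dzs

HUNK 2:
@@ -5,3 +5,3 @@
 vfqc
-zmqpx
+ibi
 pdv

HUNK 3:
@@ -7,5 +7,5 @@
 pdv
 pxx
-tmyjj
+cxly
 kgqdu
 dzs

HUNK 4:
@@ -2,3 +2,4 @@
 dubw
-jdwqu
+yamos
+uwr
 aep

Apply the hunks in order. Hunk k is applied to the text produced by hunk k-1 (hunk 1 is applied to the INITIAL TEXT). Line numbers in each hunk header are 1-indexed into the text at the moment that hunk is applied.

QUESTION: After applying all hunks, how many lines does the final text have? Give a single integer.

Answer: 14

Derivation:
Hunk 1: at line 5 remove [owzep] add [pdv,pxx,tmyjj] -> 13 lines: acm dubw jdwqu aep vfqc zmqpx pdv pxx tmyjj kgqdu dzs tiaas kik
Hunk 2: at line 5 remove [zmqpx] add [ibi] -> 13 lines: acm dubw jdwqu aep vfqc ibi pdv pxx tmyjj kgqdu dzs tiaas kik
Hunk 3: at line 7 remove [tmyjj] add [cxly] -> 13 lines: acm dubw jdwqu aep vfqc ibi pdv pxx cxly kgqdu dzs tiaas kik
Hunk 4: at line 2 remove [jdwqu] add [yamos,uwr] -> 14 lines: acm dubw yamos uwr aep vfqc ibi pdv pxx cxly kgqdu dzs tiaas kik
Final line count: 14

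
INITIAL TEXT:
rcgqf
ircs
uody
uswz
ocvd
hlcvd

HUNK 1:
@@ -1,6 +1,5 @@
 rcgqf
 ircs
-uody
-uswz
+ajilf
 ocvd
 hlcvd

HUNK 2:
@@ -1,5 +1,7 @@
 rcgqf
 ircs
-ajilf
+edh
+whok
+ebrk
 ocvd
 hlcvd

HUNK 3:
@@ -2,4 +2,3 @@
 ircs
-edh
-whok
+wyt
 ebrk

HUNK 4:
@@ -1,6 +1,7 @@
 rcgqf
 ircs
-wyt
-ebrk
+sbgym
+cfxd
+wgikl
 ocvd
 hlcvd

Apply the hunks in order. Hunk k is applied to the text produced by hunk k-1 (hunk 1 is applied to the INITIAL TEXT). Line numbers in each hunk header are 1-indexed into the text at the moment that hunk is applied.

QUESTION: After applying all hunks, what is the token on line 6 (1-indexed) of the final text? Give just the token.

Hunk 1: at line 1 remove [uody,uswz] add [ajilf] -> 5 lines: rcgqf ircs ajilf ocvd hlcvd
Hunk 2: at line 1 remove [ajilf] add [edh,whok,ebrk] -> 7 lines: rcgqf ircs edh whok ebrk ocvd hlcvd
Hunk 3: at line 2 remove [edh,whok] add [wyt] -> 6 lines: rcgqf ircs wyt ebrk ocvd hlcvd
Hunk 4: at line 1 remove [wyt,ebrk] add [sbgym,cfxd,wgikl] -> 7 lines: rcgqf ircs sbgym cfxd wgikl ocvd hlcvd
Final line 6: ocvd

Answer: ocvd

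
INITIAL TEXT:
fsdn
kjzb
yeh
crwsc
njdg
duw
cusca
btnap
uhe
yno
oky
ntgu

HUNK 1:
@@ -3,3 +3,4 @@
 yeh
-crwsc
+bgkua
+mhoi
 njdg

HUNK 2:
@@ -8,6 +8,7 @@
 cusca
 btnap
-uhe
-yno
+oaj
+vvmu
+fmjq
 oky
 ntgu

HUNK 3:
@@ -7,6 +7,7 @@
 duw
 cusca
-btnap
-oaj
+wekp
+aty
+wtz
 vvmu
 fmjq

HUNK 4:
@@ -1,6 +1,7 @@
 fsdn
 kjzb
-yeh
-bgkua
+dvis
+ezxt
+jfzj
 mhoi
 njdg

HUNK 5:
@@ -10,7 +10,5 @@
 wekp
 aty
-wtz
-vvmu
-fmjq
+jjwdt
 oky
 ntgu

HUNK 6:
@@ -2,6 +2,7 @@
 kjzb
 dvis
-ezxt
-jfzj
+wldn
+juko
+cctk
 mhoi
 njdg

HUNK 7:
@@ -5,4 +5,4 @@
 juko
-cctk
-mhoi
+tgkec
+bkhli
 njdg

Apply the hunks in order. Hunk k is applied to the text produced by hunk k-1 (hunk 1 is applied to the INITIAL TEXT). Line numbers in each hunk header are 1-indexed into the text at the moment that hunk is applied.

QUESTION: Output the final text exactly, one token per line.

Hunk 1: at line 3 remove [crwsc] add [bgkua,mhoi] -> 13 lines: fsdn kjzb yeh bgkua mhoi njdg duw cusca btnap uhe yno oky ntgu
Hunk 2: at line 8 remove [uhe,yno] add [oaj,vvmu,fmjq] -> 14 lines: fsdn kjzb yeh bgkua mhoi njdg duw cusca btnap oaj vvmu fmjq oky ntgu
Hunk 3: at line 7 remove [btnap,oaj] add [wekp,aty,wtz] -> 15 lines: fsdn kjzb yeh bgkua mhoi njdg duw cusca wekp aty wtz vvmu fmjq oky ntgu
Hunk 4: at line 1 remove [yeh,bgkua] add [dvis,ezxt,jfzj] -> 16 lines: fsdn kjzb dvis ezxt jfzj mhoi njdg duw cusca wekp aty wtz vvmu fmjq oky ntgu
Hunk 5: at line 10 remove [wtz,vvmu,fmjq] add [jjwdt] -> 14 lines: fsdn kjzb dvis ezxt jfzj mhoi njdg duw cusca wekp aty jjwdt oky ntgu
Hunk 6: at line 2 remove [ezxt,jfzj] add [wldn,juko,cctk] -> 15 lines: fsdn kjzb dvis wldn juko cctk mhoi njdg duw cusca wekp aty jjwdt oky ntgu
Hunk 7: at line 5 remove [cctk,mhoi] add [tgkec,bkhli] -> 15 lines: fsdn kjzb dvis wldn juko tgkec bkhli njdg duw cusca wekp aty jjwdt oky ntgu

Answer: fsdn
kjzb
dvis
wldn
juko
tgkec
bkhli
njdg
duw
cusca
wekp
aty
jjwdt
oky
ntgu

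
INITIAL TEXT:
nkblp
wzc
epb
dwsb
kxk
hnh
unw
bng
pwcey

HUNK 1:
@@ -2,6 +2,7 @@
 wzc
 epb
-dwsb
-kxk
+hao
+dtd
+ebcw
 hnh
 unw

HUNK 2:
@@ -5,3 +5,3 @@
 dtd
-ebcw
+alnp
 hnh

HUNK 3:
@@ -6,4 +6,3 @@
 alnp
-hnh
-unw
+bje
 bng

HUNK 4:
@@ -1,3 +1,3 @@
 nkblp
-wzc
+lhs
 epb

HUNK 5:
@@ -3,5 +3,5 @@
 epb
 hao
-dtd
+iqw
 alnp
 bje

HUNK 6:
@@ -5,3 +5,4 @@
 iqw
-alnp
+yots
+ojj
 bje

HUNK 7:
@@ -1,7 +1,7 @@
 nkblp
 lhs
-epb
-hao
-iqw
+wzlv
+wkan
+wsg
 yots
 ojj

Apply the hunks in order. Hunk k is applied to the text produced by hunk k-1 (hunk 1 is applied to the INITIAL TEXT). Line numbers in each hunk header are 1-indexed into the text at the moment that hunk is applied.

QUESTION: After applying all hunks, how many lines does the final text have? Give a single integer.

Hunk 1: at line 2 remove [dwsb,kxk] add [hao,dtd,ebcw] -> 10 lines: nkblp wzc epb hao dtd ebcw hnh unw bng pwcey
Hunk 2: at line 5 remove [ebcw] add [alnp] -> 10 lines: nkblp wzc epb hao dtd alnp hnh unw bng pwcey
Hunk 3: at line 6 remove [hnh,unw] add [bje] -> 9 lines: nkblp wzc epb hao dtd alnp bje bng pwcey
Hunk 4: at line 1 remove [wzc] add [lhs] -> 9 lines: nkblp lhs epb hao dtd alnp bje bng pwcey
Hunk 5: at line 3 remove [dtd] add [iqw] -> 9 lines: nkblp lhs epb hao iqw alnp bje bng pwcey
Hunk 6: at line 5 remove [alnp] add [yots,ojj] -> 10 lines: nkblp lhs epb hao iqw yots ojj bje bng pwcey
Hunk 7: at line 1 remove [epb,hao,iqw] add [wzlv,wkan,wsg] -> 10 lines: nkblp lhs wzlv wkan wsg yots ojj bje bng pwcey
Final line count: 10

Answer: 10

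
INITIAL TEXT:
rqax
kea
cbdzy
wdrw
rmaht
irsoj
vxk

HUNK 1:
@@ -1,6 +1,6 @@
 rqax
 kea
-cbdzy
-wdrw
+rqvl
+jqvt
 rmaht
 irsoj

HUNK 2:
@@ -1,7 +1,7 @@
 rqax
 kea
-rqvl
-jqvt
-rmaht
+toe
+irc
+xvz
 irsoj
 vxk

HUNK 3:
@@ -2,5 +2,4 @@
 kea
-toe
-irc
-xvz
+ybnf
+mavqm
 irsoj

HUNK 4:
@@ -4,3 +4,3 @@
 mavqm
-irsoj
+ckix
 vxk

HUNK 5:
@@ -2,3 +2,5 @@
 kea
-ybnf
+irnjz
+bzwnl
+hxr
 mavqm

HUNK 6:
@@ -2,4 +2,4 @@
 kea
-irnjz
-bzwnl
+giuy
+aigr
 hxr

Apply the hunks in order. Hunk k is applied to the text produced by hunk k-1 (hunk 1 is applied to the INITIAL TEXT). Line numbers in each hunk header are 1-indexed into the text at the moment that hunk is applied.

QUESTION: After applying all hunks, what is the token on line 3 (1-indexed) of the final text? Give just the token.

Hunk 1: at line 1 remove [cbdzy,wdrw] add [rqvl,jqvt] -> 7 lines: rqax kea rqvl jqvt rmaht irsoj vxk
Hunk 2: at line 1 remove [rqvl,jqvt,rmaht] add [toe,irc,xvz] -> 7 lines: rqax kea toe irc xvz irsoj vxk
Hunk 3: at line 2 remove [toe,irc,xvz] add [ybnf,mavqm] -> 6 lines: rqax kea ybnf mavqm irsoj vxk
Hunk 4: at line 4 remove [irsoj] add [ckix] -> 6 lines: rqax kea ybnf mavqm ckix vxk
Hunk 5: at line 2 remove [ybnf] add [irnjz,bzwnl,hxr] -> 8 lines: rqax kea irnjz bzwnl hxr mavqm ckix vxk
Hunk 6: at line 2 remove [irnjz,bzwnl] add [giuy,aigr] -> 8 lines: rqax kea giuy aigr hxr mavqm ckix vxk
Final line 3: giuy

Answer: giuy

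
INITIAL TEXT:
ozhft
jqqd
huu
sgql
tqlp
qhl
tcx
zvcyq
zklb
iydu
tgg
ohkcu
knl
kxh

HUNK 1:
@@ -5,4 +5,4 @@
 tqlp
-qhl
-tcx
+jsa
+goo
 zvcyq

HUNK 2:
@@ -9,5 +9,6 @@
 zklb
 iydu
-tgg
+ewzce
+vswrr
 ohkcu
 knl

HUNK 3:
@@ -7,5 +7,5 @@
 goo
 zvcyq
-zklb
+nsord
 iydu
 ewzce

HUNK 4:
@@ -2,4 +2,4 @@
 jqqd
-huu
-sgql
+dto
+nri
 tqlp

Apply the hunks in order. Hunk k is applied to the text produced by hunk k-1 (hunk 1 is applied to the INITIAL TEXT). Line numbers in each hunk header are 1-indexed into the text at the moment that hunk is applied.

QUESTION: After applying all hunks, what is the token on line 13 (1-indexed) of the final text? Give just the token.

Answer: ohkcu

Derivation:
Hunk 1: at line 5 remove [qhl,tcx] add [jsa,goo] -> 14 lines: ozhft jqqd huu sgql tqlp jsa goo zvcyq zklb iydu tgg ohkcu knl kxh
Hunk 2: at line 9 remove [tgg] add [ewzce,vswrr] -> 15 lines: ozhft jqqd huu sgql tqlp jsa goo zvcyq zklb iydu ewzce vswrr ohkcu knl kxh
Hunk 3: at line 7 remove [zklb] add [nsord] -> 15 lines: ozhft jqqd huu sgql tqlp jsa goo zvcyq nsord iydu ewzce vswrr ohkcu knl kxh
Hunk 4: at line 2 remove [huu,sgql] add [dto,nri] -> 15 lines: ozhft jqqd dto nri tqlp jsa goo zvcyq nsord iydu ewzce vswrr ohkcu knl kxh
Final line 13: ohkcu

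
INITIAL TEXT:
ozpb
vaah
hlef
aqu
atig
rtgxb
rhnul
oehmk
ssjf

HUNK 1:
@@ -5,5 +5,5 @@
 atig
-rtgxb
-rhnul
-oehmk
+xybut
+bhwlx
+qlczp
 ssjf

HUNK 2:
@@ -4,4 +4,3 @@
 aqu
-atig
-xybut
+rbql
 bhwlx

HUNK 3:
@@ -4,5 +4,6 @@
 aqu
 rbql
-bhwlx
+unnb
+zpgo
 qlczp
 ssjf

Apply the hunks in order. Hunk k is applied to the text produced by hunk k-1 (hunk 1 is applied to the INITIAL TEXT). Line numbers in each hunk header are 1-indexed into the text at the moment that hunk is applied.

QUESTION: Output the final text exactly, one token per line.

Hunk 1: at line 5 remove [rtgxb,rhnul,oehmk] add [xybut,bhwlx,qlczp] -> 9 lines: ozpb vaah hlef aqu atig xybut bhwlx qlczp ssjf
Hunk 2: at line 4 remove [atig,xybut] add [rbql] -> 8 lines: ozpb vaah hlef aqu rbql bhwlx qlczp ssjf
Hunk 3: at line 4 remove [bhwlx] add [unnb,zpgo] -> 9 lines: ozpb vaah hlef aqu rbql unnb zpgo qlczp ssjf

Answer: ozpb
vaah
hlef
aqu
rbql
unnb
zpgo
qlczp
ssjf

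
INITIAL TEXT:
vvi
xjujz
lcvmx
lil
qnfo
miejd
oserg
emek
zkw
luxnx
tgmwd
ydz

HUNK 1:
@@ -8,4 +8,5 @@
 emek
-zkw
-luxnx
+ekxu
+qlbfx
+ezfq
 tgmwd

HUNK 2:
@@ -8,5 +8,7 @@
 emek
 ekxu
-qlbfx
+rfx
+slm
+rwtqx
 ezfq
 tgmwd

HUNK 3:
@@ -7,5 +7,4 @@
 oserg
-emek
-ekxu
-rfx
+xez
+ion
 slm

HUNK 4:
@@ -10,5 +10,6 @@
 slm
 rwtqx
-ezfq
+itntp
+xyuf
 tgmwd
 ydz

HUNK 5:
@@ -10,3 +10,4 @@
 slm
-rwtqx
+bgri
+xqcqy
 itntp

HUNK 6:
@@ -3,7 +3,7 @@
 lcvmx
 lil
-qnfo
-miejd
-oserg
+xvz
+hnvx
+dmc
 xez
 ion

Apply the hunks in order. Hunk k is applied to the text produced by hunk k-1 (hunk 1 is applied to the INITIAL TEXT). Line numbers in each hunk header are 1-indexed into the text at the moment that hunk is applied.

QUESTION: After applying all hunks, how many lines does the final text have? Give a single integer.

Answer: 16

Derivation:
Hunk 1: at line 8 remove [zkw,luxnx] add [ekxu,qlbfx,ezfq] -> 13 lines: vvi xjujz lcvmx lil qnfo miejd oserg emek ekxu qlbfx ezfq tgmwd ydz
Hunk 2: at line 8 remove [qlbfx] add [rfx,slm,rwtqx] -> 15 lines: vvi xjujz lcvmx lil qnfo miejd oserg emek ekxu rfx slm rwtqx ezfq tgmwd ydz
Hunk 3: at line 7 remove [emek,ekxu,rfx] add [xez,ion] -> 14 lines: vvi xjujz lcvmx lil qnfo miejd oserg xez ion slm rwtqx ezfq tgmwd ydz
Hunk 4: at line 10 remove [ezfq] add [itntp,xyuf] -> 15 lines: vvi xjujz lcvmx lil qnfo miejd oserg xez ion slm rwtqx itntp xyuf tgmwd ydz
Hunk 5: at line 10 remove [rwtqx] add [bgri,xqcqy] -> 16 lines: vvi xjujz lcvmx lil qnfo miejd oserg xez ion slm bgri xqcqy itntp xyuf tgmwd ydz
Hunk 6: at line 3 remove [qnfo,miejd,oserg] add [xvz,hnvx,dmc] -> 16 lines: vvi xjujz lcvmx lil xvz hnvx dmc xez ion slm bgri xqcqy itntp xyuf tgmwd ydz
Final line count: 16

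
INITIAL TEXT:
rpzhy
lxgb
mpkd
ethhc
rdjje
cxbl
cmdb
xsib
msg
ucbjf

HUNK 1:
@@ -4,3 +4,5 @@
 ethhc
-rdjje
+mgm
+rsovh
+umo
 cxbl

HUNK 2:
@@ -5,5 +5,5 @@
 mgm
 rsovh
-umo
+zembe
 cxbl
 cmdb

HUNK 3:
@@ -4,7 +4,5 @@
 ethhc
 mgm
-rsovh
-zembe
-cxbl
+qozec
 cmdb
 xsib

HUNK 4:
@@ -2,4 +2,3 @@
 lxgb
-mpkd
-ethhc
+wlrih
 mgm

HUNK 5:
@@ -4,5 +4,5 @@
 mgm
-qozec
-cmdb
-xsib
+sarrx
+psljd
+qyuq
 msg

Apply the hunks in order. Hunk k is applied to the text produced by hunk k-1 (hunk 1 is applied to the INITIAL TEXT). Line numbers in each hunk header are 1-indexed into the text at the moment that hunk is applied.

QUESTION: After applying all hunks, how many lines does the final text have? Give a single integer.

Hunk 1: at line 4 remove [rdjje] add [mgm,rsovh,umo] -> 12 lines: rpzhy lxgb mpkd ethhc mgm rsovh umo cxbl cmdb xsib msg ucbjf
Hunk 2: at line 5 remove [umo] add [zembe] -> 12 lines: rpzhy lxgb mpkd ethhc mgm rsovh zembe cxbl cmdb xsib msg ucbjf
Hunk 3: at line 4 remove [rsovh,zembe,cxbl] add [qozec] -> 10 lines: rpzhy lxgb mpkd ethhc mgm qozec cmdb xsib msg ucbjf
Hunk 4: at line 2 remove [mpkd,ethhc] add [wlrih] -> 9 lines: rpzhy lxgb wlrih mgm qozec cmdb xsib msg ucbjf
Hunk 5: at line 4 remove [qozec,cmdb,xsib] add [sarrx,psljd,qyuq] -> 9 lines: rpzhy lxgb wlrih mgm sarrx psljd qyuq msg ucbjf
Final line count: 9

Answer: 9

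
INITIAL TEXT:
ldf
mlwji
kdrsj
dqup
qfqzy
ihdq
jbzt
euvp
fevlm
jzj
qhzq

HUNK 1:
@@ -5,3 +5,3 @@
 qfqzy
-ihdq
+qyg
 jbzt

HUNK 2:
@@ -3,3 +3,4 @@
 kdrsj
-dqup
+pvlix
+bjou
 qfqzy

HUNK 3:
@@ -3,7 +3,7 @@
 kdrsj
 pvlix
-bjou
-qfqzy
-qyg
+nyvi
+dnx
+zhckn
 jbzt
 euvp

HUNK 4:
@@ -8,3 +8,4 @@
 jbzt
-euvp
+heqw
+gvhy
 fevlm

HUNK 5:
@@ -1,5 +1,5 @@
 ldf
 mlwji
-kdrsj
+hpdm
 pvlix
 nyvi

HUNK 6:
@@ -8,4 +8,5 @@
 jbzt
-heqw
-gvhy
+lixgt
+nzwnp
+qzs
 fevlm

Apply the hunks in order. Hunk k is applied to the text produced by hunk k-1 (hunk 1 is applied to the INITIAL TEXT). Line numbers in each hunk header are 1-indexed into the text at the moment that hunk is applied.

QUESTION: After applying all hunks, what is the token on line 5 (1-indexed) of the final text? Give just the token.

Answer: nyvi

Derivation:
Hunk 1: at line 5 remove [ihdq] add [qyg] -> 11 lines: ldf mlwji kdrsj dqup qfqzy qyg jbzt euvp fevlm jzj qhzq
Hunk 2: at line 3 remove [dqup] add [pvlix,bjou] -> 12 lines: ldf mlwji kdrsj pvlix bjou qfqzy qyg jbzt euvp fevlm jzj qhzq
Hunk 3: at line 3 remove [bjou,qfqzy,qyg] add [nyvi,dnx,zhckn] -> 12 lines: ldf mlwji kdrsj pvlix nyvi dnx zhckn jbzt euvp fevlm jzj qhzq
Hunk 4: at line 8 remove [euvp] add [heqw,gvhy] -> 13 lines: ldf mlwji kdrsj pvlix nyvi dnx zhckn jbzt heqw gvhy fevlm jzj qhzq
Hunk 5: at line 1 remove [kdrsj] add [hpdm] -> 13 lines: ldf mlwji hpdm pvlix nyvi dnx zhckn jbzt heqw gvhy fevlm jzj qhzq
Hunk 6: at line 8 remove [heqw,gvhy] add [lixgt,nzwnp,qzs] -> 14 lines: ldf mlwji hpdm pvlix nyvi dnx zhckn jbzt lixgt nzwnp qzs fevlm jzj qhzq
Final line 5: nyvi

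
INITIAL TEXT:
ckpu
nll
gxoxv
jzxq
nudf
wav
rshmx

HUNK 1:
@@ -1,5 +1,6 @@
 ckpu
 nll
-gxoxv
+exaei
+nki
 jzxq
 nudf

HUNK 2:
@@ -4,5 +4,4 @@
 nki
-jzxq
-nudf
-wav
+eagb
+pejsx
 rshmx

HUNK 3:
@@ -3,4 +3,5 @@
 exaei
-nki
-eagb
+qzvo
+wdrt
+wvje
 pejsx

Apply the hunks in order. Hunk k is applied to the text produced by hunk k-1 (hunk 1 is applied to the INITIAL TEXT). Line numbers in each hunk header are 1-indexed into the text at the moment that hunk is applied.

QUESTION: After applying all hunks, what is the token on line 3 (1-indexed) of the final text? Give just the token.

Answer: exaei

Derivation:
Hunk 1: at line 1 remove [gxoxv] add [exaei,nki] -> 8 lines: ckpu nll exaei nki jzxq nudf wav rshmx
Hunk 2: at line 4 remove [jzxq,nudf,wav] add [eagb,pejsx] -> 7 lines: ckpu nll exaei nki eagb pejsx rshmx
Hunk 3: at line 3 remove [nki,eagb] add [qzvo,wdrt,wvje] -> 8 lines: ckpu nll exaei qzvo wdrt wvje pejsx rshmx
Final line 3: exaei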